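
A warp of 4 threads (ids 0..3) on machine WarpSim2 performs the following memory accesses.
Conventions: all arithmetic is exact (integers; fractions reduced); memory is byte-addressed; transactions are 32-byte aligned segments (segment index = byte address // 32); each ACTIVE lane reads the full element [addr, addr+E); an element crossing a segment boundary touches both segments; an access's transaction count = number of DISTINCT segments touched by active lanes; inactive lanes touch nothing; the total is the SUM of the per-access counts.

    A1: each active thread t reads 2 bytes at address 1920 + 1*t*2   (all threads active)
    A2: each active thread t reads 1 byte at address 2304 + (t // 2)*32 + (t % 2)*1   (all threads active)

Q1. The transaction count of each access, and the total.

A1: 1 transaction
A2: 2 transactions

Answer: 1,2; total 3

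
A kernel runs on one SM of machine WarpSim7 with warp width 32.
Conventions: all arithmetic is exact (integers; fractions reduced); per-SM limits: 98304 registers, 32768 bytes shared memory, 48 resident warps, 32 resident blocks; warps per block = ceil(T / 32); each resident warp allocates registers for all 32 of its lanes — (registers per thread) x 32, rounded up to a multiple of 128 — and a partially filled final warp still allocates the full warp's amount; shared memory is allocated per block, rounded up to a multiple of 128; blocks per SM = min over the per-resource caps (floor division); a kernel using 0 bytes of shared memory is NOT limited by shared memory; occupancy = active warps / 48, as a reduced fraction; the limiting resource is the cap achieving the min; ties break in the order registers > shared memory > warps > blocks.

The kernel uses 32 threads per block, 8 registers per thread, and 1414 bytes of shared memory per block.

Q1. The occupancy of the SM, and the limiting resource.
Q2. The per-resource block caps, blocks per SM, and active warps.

Answer: occupancy 7/16, limited by shared memory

registers: 384 blocks
shared memory: 21 blocks
warps: 48 blocks
blocks: 32 blocks

Answer: 21 blocks, 21 active warps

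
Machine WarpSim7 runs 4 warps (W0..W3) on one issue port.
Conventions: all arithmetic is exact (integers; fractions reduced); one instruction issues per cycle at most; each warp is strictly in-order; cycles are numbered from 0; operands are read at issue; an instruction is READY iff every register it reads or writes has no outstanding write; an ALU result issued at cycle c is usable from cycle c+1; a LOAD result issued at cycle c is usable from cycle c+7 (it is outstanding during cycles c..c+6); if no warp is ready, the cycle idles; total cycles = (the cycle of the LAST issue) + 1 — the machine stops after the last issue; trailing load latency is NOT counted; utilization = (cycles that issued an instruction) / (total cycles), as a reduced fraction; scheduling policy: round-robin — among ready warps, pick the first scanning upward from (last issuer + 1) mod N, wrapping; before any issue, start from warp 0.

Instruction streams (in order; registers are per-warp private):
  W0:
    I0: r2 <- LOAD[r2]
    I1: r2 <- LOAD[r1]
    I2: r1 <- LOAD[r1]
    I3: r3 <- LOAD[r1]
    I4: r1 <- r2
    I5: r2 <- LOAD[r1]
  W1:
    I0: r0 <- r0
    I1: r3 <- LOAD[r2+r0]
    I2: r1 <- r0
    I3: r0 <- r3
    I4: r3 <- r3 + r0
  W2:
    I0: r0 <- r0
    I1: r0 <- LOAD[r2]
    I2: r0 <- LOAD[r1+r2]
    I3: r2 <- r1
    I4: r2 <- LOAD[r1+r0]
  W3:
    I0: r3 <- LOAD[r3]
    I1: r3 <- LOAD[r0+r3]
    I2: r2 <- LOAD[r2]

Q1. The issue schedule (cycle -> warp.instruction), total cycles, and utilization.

cycle 0: W0.I0
cycle 1: W1.I0
cycle 2: W2.I0
cycle 3: W3.I0
cycle 4: W1.I1
cycle 5: W2.I1
cycle 6: W1.I2
cycle 7: W0.I1
cycle 8: W0.I2
cycle 9: idle
cycle 10: W3.I1
cycle 11: W1.I3
cycle 12: W2.I2
cycle 13: W3.I2
cycle 14: W1.I4
cycle 15: W2.I3
cycle 16: W0.I3
cycle 17: W0.I4
cycle 18: W0.I5
cycle 19: W2.I4

Answer: 20 cycles, utilization 19/20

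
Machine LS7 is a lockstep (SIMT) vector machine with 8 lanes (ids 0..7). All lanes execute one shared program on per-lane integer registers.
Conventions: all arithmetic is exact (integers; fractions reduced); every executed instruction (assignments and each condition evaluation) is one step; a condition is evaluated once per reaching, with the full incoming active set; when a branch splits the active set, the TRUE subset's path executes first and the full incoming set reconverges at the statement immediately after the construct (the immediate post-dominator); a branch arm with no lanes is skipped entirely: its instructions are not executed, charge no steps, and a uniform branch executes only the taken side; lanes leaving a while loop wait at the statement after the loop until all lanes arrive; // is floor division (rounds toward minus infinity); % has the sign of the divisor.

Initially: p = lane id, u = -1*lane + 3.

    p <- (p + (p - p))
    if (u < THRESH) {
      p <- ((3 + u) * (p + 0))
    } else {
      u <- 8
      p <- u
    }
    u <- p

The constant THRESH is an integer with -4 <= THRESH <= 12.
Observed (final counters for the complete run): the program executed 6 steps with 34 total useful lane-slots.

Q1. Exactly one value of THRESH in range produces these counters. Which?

Answer: THRESH = 2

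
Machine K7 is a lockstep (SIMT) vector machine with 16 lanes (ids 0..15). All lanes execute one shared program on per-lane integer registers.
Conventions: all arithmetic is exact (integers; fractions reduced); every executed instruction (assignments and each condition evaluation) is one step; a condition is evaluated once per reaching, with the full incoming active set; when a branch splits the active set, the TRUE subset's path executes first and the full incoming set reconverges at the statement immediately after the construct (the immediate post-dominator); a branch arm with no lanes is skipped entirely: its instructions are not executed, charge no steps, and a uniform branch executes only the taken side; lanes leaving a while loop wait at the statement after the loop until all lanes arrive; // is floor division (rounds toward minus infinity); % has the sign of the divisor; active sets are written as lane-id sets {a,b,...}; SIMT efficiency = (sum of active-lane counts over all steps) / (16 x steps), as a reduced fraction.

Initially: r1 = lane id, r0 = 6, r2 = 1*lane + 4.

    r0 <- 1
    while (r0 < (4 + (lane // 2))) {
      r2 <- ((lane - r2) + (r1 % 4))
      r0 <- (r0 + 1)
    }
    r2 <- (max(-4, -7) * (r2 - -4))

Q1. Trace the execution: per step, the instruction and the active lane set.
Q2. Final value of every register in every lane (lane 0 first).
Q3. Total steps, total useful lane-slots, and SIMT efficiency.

step 0: r0 <- 1                      {0,1,2,3,4,5,6,7,8,9,10,11,12,13,14,15}
step 1: eval (r0 < (4 + (lane // 2))) {0,1,2,3,4,5,6,7,8,9,10,11,12,13,14,15}
step 2: r2 <- ((lane - r2) + (r1 % 4)) {0,1,2,3,4,5,6,7,8,9,10,11,12,13,14,15}
step 3: r0 <- (r0 + 1)               {0,1,2,3,4,5,6,7,8,9,10,11,12,13,14,15}
step 4: eval (r0 < (4 + (lane // 2))) {0,1,2,3,4,5,6,7,8,9,10,11,12,13,14,15}
step 5: r2 <- ((lane - r2) + (r1 % 4)) {0,1,2,3,4,5,6,7,8,9,10,11,12,13,14,15}
step 6: r0 <- (r0 + 1)               {0,1,2,3,4,5,6,7,8,9,10,11,12,13,14,15}
step 7: eval (r0 < (4 + (lane // 2))) {0,1,2,3,4,5,6,7,8,9,10,11,12,13,14,15}
step 8: r2 <- ((lane - r2) + (r1 % 4)) {0,1,2,3,4,5,6,7,8,9,10,11,12,13,14,15}
step 9: r0 <- (r0 + 1)               {0,1,2,3,4,5,6,7,8,9,10,11,12,13,14,15}
step 10: eval (r0 < (4 + (lane // 2))) {0,1,2,3,4,5,6,7,8,9,10,11,12,13,14,15}
step 11: r2 <- ((lane - r2) + (r1 % 4)) {2,3,4,5,6,7,8,9,10,11,12,13,14,15}
step 12: r0 <- (r0 + 1)               {2,3,4,5,6,7,8,9,10,11,12,13,14,15}
step 13: eval (r0 < (4 + (lane // 2))) {2,3,4,5,6,7,8,9,10,11,12,13,14,15}
step 14: r2 <- ((lane - r2) + (r1 % 4)) {4,5,6,7,8,9,10,11,12,13,14,15}
step 15: r0 <- (r0 + 1)               {4,5,6,7,8,9,10,11,12,13,14,15}
step 16: eval (r0 < (4 + (lane // 2))) {4,5,6,7,8,9,10,11,12,13,14,15}
step 17: r2 <- ((lane - r2) + (r1 % 4)) {6,7,8,9,10,11,12,13,14,15}
step 18: r0 <- (r0 + 1)               {6,7,8,9,10,11,12,13,14,15}
step 19: eval (r0 < (4 + (lane // 2))) {6,7,8,9,10,11,12,13,14,15}
step 20: r2 <- ((lane - r2) + (r1 % 4)) {8,9,10,11,12,13,14,15}
step 21: r0 <- (r0 + 1)               {8,9,10,11,12,13,14,15}
step 22: eval (r0 < (4 + (lane // 2))) {8,9,10,11,12,13,14,15}
step 23: r2 <- ((lane - r2) + (r1 % 4)) {10,11,12,13,14,15}
step 24: r0 <- (r0 + 1)               {10,11,12,13,14,15}
step 25: eval (r0 < (4 + (lane // 2))) {10,11,12,13,14,15}
step 26: r2 <- ((lane - r2) + (r1 % 4)) {12,13,14,15}
step 27: r0 <- (r0 + 1)               {12,13,14,15}
step 28: eval (r0 < (4 + (lane // 2))) {12,13,14,15}
step 29: r2 <- ((lane - r2) + (r1 % 4)) {14,15}
step 30: r0 <- (r0 + 1)               {14,15}
step 31: eval (r0 < (4 + (lane // 2))) {14,15}
step 32: r2 <- (max(-4, -7) * (r2 - -4)) {0,1,2,3,4,5,6,7,8,9,10,11,12,13,14,15}

Answer: 33 steps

r1: 0,1,2,3,4,5,6,7,8,9,10,11,12,13,14,15
r0: 4,4,5,5,6,6,7,7,8,8,9,9,10,10,11,11
r2: 0,-4,-40,-44,0,-4,-56,-60,0,-4,-72,-76,0,-4,-88,-92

steps = 33; useful = 360; efficiency = 360/528 = 15/22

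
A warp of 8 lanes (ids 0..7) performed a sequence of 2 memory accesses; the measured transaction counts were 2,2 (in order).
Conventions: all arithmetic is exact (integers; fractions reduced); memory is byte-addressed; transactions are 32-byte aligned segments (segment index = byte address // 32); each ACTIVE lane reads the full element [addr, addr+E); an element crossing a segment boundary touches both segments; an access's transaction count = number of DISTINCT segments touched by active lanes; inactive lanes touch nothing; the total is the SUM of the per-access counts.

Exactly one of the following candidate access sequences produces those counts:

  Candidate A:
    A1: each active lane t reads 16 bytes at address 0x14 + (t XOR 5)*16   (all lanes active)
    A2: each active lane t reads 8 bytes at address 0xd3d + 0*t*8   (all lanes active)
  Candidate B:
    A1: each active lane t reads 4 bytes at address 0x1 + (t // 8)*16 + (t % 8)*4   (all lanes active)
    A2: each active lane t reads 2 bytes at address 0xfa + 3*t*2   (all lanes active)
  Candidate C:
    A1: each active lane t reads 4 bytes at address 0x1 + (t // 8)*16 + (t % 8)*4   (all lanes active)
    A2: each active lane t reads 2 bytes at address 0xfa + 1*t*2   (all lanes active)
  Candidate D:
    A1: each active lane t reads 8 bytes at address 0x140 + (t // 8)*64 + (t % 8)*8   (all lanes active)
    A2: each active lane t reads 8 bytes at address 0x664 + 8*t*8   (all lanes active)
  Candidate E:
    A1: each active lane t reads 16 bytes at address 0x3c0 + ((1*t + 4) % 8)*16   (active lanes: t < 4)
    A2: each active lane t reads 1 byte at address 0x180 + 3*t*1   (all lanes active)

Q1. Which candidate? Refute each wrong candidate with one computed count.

A: A1 gives 5 transactions, not 2
B: A2 gives 3 transactions, not 2
D: A2 gives 8 transactions, not 2
E: A2 gives 1 transaction, not 2
C: all counts match (2,2)

Answer: C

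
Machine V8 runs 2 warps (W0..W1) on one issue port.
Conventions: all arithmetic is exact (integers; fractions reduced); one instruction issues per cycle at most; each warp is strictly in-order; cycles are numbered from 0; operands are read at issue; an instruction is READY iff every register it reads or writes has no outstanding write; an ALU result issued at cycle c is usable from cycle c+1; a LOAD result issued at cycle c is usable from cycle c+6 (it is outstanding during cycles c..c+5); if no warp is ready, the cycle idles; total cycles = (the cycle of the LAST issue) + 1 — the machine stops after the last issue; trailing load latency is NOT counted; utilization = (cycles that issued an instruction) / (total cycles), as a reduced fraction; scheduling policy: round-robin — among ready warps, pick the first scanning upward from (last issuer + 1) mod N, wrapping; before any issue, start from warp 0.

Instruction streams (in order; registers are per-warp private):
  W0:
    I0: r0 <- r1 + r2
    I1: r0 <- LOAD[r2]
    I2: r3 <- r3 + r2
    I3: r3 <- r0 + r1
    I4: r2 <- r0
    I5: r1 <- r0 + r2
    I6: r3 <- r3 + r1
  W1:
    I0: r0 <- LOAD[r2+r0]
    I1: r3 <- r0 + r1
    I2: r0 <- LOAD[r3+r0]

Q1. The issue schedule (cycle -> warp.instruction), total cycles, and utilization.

cycle 0: W0.I0
cycle 1: W1.I0
cycle 2: W0.I1
cycle 3: W0.I2
cycle 4: idle
cycle 5: idle
cycle 6: idle
cycle 7: W1.I1
cycle 8: W0.I3
cycle 9: W1.I2
cycle 10: W0.I4
cycle 11: W0.I5
cycle 12: W0.I6

Answer: 13 cycles, utilization 10/13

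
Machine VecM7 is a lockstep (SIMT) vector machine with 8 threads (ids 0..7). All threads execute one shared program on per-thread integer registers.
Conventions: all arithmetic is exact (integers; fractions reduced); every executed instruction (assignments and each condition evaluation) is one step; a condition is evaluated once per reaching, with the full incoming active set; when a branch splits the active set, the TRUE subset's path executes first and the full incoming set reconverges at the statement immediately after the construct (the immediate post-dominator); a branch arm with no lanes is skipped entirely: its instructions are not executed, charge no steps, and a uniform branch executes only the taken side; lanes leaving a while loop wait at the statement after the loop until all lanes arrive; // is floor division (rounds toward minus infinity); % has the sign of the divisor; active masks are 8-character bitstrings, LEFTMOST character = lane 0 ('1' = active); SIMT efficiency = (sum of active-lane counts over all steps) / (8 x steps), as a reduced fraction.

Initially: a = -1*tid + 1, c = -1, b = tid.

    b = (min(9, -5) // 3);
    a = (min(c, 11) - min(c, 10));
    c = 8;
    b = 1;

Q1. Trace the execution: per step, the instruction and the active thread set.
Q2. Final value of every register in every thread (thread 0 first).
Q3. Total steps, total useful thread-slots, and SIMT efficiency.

step 0: b <- (min(9, -5) // 3)       11111111
step 1: a <- (min(c, 11) - min(c, 10)) 11111111
step 2: c <- 8                       11111111
step 3: b <- 1                       11111111

Answer: 4 steps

a: 0,0,0,0,0,0,0,0
c: 8,8,8,8,8,8,8,8
b: 1,1,1,1,1,1,1,1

steps = 4; useful = 32; efficiency = 32/32 = 1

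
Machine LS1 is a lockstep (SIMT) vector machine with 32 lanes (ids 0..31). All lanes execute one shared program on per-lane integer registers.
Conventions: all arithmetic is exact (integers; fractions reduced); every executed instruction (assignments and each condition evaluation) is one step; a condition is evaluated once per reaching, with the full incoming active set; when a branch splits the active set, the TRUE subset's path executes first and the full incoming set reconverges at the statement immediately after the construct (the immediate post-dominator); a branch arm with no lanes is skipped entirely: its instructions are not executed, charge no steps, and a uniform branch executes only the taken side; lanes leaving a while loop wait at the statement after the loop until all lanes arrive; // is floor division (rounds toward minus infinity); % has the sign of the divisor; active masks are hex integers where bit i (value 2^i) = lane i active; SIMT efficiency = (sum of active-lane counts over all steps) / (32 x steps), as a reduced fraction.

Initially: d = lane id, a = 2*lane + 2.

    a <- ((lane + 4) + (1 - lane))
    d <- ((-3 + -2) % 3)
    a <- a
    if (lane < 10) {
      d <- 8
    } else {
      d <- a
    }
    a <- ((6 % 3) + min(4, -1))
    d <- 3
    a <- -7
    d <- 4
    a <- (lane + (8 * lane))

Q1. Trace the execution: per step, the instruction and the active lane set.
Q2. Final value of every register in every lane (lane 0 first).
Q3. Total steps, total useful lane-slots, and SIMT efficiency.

step 0: a <- ((lane + 4) + (1 - lane)) 0xffffffff
step 1: d <- ((-3 + -2) % 3)         0xffffffff
step 2: a <- a                       0xffffffff
step 3: eval (lane < 10)             0xffffffff
step 4: d <- 8                       0x000003ff
step 5: d <- a                       0xfffffc00
step 6: a <- ((6 % 3) + min(4, -1))  0xffffffff
step 7: d <- 3                       0xffffffff
step 8: a <- -7                      0xffffffff
step 9: d <- 4                       0xffffffff
step 10: a <- (lane + (8 * lane))     0xffffffff

Answer: 11 steps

d: 4,4,4,4,4,4,4,4,4,4,4,4,4,4,4,4,4,4,4,4,4,4,4,4,4,4,4,4,4,4,4,4
a: 0,9,18,27,36,45,54,63,72,81,90,99,108,117,126,135,144,153,162,171,180,189,198,207,216,225,234,243,252,261,270,279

steps = 11; useful = 320; efficiency = 320/352 = 10/11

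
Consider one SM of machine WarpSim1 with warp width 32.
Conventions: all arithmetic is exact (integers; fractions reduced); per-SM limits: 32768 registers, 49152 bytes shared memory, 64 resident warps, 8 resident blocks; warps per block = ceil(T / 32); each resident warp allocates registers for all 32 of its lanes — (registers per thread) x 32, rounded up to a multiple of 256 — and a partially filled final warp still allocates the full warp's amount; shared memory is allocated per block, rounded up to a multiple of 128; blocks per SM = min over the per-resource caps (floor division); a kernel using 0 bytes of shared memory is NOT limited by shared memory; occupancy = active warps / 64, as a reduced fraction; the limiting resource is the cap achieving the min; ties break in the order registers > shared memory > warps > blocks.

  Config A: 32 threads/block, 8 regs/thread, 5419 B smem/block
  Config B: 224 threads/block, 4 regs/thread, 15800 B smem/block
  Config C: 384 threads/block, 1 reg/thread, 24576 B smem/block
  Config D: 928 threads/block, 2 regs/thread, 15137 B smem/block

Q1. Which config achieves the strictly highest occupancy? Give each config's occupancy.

occupancies: A 1/8, B 21/64, C 3/8, D 29/32

Answer: D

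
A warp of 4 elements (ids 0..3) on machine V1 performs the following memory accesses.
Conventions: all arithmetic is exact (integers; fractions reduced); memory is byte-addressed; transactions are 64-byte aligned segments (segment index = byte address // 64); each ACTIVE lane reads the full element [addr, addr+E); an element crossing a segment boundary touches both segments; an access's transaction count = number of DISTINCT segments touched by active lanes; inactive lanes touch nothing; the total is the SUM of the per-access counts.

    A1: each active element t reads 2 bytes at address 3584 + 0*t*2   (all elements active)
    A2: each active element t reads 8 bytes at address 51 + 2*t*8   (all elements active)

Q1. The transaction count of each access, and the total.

A1: 1 transaction
A2: 2 transactions

Answer: 1,2; total 3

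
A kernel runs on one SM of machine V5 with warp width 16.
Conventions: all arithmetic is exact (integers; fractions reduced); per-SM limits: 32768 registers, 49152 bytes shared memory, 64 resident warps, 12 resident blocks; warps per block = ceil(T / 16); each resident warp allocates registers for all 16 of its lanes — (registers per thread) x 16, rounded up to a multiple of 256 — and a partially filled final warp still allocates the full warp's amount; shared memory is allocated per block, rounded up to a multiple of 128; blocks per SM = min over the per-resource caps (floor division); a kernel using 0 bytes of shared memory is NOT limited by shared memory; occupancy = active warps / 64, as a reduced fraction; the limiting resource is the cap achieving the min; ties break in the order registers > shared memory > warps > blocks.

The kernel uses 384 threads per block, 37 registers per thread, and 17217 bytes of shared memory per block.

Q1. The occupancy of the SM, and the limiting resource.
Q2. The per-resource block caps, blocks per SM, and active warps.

Answer: occupancy 3/8, limited by registers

registers: 1 block
shared memory: 2 blocks
warps: 2 blocks
blocks: 12 blocks

Answer: 1 block, 24 active warps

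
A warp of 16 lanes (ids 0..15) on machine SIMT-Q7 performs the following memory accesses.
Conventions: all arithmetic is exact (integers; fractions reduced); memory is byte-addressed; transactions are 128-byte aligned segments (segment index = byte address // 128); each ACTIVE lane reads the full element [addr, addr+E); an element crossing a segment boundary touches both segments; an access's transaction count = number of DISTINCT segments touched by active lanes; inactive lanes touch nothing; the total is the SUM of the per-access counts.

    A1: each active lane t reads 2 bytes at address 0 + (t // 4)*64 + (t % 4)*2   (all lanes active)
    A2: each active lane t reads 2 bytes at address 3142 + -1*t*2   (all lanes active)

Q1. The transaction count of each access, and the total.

A1: 2 transactions
A2: 1 transaction

Answer: 2,1; total 3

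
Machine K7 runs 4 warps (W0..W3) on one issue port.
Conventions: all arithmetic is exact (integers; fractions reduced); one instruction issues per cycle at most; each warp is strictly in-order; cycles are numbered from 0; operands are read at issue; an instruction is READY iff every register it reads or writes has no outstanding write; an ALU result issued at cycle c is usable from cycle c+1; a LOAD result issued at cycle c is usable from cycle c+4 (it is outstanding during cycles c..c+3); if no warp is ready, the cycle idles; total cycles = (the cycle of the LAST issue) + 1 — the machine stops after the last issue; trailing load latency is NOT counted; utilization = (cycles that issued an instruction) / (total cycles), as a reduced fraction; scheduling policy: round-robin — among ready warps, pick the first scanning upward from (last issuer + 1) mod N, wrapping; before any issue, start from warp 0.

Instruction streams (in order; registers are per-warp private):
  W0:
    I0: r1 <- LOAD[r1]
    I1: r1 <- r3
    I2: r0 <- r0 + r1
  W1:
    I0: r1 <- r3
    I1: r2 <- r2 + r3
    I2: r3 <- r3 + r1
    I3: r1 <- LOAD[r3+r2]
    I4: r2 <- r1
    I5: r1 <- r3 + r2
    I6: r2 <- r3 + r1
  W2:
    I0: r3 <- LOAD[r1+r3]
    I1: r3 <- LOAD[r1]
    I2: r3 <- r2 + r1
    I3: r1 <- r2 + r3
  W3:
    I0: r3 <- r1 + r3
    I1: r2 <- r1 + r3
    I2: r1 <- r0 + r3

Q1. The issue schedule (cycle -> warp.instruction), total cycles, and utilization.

cycle 0: W0.I0
cycle 1: W1.I0
cycle 2: W2.I0
cycle 3: W3.I0
cycle 4: W0.I1
cycle 5: W1.I1
cycle 6: W2.I1
cycle 7: W3.I1
cycle 8: W0.I2
cycle 9: W1.I2
cycle 10: W2.I2
cycle 11: W3.I2
cycle 12: W1.I3
cycle 13: W2.I3
cycle 14: idle
cycle 15: idle
cycle 16: W1.I4
cycle 17: W1.I5
cycle 18: W1.I6

Answer: 19 cycles, utilization 17/19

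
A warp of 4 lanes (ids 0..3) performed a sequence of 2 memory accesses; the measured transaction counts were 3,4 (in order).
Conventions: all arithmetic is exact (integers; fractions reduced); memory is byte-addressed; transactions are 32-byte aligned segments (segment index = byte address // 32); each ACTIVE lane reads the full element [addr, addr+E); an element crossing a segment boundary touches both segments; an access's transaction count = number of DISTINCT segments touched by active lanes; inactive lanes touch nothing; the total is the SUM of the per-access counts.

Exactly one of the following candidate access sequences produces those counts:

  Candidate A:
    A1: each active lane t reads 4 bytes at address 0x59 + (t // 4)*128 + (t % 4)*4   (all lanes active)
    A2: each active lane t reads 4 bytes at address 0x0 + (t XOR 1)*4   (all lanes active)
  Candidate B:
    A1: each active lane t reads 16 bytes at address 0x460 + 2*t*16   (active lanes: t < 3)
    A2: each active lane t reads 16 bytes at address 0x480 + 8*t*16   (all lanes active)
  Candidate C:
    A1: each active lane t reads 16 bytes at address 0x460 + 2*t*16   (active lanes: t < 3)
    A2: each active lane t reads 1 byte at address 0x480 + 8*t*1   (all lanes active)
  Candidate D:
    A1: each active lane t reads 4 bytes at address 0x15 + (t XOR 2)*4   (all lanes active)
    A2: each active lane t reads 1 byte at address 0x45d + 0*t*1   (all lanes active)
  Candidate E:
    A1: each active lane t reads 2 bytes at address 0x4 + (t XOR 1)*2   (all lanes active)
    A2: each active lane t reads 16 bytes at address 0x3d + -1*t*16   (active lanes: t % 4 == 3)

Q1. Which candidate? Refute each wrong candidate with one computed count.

A: A1 gives 2 transactions, not 3
C: A2 gives 1 transaction, not 4
D: A1 gives 2 transactions, not 3
E: A1 gives 1 transaction, not 3
B: all counts match (3,4)

Answer: B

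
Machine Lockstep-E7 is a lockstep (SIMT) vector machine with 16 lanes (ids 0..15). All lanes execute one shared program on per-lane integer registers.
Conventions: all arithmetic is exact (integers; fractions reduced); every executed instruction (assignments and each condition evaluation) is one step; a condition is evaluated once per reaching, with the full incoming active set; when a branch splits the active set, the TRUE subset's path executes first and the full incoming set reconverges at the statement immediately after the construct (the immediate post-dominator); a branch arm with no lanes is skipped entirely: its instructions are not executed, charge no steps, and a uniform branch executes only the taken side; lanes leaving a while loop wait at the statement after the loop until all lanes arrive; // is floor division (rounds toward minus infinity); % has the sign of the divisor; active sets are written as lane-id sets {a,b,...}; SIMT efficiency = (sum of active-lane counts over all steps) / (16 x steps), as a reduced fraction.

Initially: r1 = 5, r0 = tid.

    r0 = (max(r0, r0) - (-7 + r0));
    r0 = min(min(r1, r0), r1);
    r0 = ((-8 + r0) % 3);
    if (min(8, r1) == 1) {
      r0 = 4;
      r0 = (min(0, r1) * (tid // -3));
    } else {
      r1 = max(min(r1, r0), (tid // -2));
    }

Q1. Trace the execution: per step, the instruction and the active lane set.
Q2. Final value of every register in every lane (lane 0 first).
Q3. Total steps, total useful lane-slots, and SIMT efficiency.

step 0: r0 <- (max(r0, r0) - (-7 + r0)) {0,1,2,3,4,5,6,7,8,9,10,11,12,13,14,15}
step 1: r0 <- min(min(r1, r0), r1)   {0,1,2,3,4,5,6,7,8,9,10,11,12,13,14,15}
step 2: r0 <- ((-8 + r0) % 3)        {0,1,2,3,4,5,6,7,8,9,10,11,12,13,14,15}
step 3: eval (min(8, r1) == 1)       {0,1,2,3,4,5,6,7,8,9,10,11,12,13,14,15}
step 4: r1 <- max(min(r1, r0), (tid // -2)) {0,1,2,3,4,5,6,7,8,9,10,11,12,13,14,15}

Answer: 5 steps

r1: 0,0,0,0,0,0,0,0,0,0,0,0,0,0,0,0
r0: 0,0,0,0,0,0,0,0,0,0,0,0,0,0,0,0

steps = 5; useful = 80; efficiency = 80/80 = 1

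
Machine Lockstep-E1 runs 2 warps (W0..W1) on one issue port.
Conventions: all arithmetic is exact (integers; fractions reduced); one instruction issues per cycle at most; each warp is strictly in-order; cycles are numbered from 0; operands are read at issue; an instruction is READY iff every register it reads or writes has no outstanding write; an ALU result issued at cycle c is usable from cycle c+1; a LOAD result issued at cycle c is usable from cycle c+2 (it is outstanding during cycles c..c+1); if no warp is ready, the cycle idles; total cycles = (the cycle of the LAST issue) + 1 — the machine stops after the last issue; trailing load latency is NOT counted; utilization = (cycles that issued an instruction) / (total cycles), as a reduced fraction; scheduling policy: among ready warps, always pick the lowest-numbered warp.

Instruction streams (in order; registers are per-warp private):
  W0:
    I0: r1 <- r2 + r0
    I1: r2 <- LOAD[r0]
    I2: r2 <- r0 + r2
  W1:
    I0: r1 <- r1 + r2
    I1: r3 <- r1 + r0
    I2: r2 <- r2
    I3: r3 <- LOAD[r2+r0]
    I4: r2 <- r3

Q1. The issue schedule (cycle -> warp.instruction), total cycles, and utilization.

cycle 0: W0.I0
cycle 1: W0.I1
cycle 2: W1.I0
cycle 3: W0.I2
cycle 4: W1.I1
cycle 5: W1.I2
cycle 6: W1.I3
cycle 7: idle
cycle 8: W1.I4

Answer: 9 cycles, utilization 8/9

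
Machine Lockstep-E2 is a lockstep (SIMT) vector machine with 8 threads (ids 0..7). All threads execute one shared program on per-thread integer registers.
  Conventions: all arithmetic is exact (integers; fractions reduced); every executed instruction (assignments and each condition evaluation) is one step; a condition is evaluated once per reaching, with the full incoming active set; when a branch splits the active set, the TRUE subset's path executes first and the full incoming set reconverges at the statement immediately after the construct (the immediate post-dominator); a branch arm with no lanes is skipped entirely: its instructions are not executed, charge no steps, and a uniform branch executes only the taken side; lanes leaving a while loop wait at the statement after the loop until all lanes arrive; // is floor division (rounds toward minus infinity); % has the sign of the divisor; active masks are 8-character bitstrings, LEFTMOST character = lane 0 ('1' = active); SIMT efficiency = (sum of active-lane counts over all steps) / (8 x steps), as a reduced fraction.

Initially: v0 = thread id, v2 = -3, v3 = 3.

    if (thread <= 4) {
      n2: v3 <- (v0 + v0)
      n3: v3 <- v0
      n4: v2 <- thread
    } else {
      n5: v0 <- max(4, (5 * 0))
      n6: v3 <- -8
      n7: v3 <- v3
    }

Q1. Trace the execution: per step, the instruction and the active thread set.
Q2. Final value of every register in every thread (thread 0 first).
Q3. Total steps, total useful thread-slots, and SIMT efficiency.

step 0: eval (thread <= 4)           11111111
step 1: v3 <- (v0 + v0)              11111000
step 2: v3 <- v0                     11111000
step 3: v2 <- thread                 11111000
step 4: v0 <- max(4, (5 * 0))        00000111
step 5: v3 <- -8                     00000111
step 6: v3 <- v3                     00000111

Answer: 7 steps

v0: 0,1,2,3,4,4,4,4
v2: 0,1,2,3,4,-3,-3,-3
v3: 0,1,2,3,4,-8,-8,-8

steps = 7; useful = 32; efficiency = 32/56 = 4/7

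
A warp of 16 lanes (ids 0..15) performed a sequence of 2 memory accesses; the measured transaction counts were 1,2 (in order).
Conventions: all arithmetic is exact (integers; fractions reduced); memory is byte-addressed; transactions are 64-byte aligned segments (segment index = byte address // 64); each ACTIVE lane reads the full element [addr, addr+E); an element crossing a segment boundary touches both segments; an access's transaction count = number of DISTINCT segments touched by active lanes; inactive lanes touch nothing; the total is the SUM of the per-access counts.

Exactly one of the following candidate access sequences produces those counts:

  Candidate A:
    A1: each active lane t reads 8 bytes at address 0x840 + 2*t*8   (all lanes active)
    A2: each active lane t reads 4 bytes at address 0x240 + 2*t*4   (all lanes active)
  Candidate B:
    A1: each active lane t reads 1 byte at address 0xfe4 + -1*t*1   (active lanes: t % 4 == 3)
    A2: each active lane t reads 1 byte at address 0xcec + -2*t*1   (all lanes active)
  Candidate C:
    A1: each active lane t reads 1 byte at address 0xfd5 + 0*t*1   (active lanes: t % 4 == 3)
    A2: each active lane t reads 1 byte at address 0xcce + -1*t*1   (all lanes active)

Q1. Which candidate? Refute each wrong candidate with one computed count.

A: A1 gives 4 transactions, not 1
B: A2 gives 1 transaction, not 2
C: all counts match (1,2)

Answer: C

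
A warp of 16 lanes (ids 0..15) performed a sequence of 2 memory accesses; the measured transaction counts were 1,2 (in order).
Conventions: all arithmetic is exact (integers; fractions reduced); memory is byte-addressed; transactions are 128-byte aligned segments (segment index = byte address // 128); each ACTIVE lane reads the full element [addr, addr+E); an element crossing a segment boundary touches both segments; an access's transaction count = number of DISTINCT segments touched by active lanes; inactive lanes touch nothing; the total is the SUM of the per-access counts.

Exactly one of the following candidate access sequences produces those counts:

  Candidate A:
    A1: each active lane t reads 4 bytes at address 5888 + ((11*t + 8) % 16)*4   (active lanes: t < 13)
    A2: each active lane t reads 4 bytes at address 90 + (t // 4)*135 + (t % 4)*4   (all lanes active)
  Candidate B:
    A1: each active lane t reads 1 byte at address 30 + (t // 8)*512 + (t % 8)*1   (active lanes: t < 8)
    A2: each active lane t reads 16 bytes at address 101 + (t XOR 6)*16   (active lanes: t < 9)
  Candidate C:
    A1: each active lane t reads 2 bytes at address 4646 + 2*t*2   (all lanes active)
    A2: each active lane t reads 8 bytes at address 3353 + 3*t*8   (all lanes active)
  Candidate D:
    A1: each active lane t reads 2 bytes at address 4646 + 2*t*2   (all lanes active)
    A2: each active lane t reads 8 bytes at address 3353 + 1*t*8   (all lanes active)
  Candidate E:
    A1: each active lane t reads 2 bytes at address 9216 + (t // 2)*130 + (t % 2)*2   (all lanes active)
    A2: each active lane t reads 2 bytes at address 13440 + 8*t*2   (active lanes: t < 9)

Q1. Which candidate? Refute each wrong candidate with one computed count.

A: A2 gives 4 transactions, not 2
B: A2 gives 3 transactions, not 2
C: A2 gives 4 transactions, not 2
E: A1 gives 8 transactions, not 1
D: all counts match (1,2)

Answer: D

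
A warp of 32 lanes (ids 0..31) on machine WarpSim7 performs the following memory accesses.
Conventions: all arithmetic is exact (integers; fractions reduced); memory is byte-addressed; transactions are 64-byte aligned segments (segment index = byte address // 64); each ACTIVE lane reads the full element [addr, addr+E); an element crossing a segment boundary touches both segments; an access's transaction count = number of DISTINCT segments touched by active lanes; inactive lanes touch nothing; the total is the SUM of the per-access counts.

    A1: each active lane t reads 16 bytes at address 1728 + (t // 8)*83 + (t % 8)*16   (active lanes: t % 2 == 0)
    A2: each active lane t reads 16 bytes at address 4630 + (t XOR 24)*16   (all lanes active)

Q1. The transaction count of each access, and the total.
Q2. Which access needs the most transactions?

A1: 6 transactions
A2: 9 transactions

Answer: 6,9; total 15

Answer: A2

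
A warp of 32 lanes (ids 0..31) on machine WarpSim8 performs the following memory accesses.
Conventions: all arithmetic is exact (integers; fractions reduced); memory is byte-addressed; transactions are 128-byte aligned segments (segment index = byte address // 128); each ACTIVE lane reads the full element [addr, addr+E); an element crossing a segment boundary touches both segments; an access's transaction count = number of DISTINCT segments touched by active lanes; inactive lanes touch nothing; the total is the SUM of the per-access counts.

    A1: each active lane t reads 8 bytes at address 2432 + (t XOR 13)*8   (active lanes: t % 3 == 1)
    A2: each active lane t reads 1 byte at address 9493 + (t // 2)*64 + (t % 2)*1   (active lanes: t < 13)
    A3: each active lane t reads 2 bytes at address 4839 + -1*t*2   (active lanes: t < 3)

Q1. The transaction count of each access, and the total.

A1: 2 transactions
A2: 4 transactions
A3: 1 transaction

Answer: 2,4,1; total 7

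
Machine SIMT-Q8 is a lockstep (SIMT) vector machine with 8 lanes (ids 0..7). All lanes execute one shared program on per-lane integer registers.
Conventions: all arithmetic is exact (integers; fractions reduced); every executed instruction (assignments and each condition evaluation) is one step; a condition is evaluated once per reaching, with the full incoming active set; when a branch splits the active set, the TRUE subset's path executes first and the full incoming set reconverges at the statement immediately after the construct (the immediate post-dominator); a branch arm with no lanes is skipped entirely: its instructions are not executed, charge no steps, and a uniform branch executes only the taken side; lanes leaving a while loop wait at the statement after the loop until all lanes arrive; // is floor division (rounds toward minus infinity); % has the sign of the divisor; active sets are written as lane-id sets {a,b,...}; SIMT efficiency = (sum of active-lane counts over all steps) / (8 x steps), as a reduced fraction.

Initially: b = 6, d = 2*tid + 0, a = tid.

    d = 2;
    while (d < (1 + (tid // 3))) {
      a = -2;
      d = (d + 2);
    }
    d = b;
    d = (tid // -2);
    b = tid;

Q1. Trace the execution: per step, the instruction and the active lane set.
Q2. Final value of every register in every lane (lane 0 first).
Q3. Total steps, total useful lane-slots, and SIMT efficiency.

step 0: d <- 2                       {0,1,2,3,4,5,6,7}
step 1: eval (d < (1 + (tid // 3)))  {0,1,2,3,4,5,6,7}
step 2: a <- -2                      {6,7}
step 3: d <- (d + 2)                 {6,7}
step 4: eval (d < (1 + (tid // 3)))  {6,7}
step 5: d <- b                       {0,1,2,3,4,5,6,7}
step 6: d <- (tid // -2)             {0,1,2,3,4,5,6,7}
step 7: b <- tid                     {0,1,2,3,4,5,6,7}

Answer: 8 steps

b: 0,1,2,3,4,5,6,7
d: 0,-1,-1,-2,-2,-3,-3,-4
a: 0,1,2,3,4,5,-2,-2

steps = 8; useful = 46; efficiency = 46/64 = 23/32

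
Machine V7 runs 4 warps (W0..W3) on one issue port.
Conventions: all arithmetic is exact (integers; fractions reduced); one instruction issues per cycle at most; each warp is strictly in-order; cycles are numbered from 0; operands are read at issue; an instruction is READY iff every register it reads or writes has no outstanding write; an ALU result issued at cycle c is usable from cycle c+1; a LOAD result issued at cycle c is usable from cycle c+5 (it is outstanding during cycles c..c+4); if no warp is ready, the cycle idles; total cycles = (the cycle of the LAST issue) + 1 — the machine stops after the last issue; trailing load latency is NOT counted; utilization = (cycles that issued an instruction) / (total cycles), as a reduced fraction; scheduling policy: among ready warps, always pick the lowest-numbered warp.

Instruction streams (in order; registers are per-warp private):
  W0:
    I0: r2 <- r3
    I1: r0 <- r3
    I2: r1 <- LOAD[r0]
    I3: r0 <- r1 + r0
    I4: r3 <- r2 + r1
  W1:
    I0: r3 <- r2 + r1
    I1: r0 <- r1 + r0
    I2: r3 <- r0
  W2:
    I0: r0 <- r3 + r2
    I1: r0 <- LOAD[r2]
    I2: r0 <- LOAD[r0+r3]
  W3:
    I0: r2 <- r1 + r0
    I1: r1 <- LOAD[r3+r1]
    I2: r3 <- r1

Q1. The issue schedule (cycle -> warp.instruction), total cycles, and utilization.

cycle 0: W0.I0
cycle 1: W0.I1
cycle 2: W0.I2
cycle 3: W1.I0
cycle 4: W1.I1
cycle 5: W1.I2
cycle 6: W2.I0
cycle 7: W0.I3
cycle 8: W0.I4
cycle 9: W2.I1
cycle 10: W3.I0
cycle 11: W3.I1
cycle 12: idle
cycle 13: idle
cycle 14: W2.I2
cycle 15: idle
cycle 16: W3.I2

Answer: 17 cycles, utilization 14/17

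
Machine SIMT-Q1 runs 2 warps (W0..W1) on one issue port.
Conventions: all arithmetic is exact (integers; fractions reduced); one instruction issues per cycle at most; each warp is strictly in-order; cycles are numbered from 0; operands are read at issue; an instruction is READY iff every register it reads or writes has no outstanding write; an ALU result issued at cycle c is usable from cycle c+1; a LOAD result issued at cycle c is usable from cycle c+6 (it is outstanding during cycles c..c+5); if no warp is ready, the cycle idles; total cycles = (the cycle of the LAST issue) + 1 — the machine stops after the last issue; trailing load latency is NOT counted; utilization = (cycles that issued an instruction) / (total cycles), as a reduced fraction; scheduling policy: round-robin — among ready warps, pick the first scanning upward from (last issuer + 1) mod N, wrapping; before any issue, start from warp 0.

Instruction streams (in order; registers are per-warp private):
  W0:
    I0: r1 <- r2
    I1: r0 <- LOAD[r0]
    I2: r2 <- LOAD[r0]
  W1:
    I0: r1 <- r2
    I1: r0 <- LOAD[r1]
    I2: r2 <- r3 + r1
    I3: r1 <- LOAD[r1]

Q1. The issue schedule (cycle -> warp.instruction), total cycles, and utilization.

cycle 0: W0.I0
cycle 1: W1.I0
cycle 2: W0.I1
cycle 3: W1.I1
cycle 4: W1.I2
cycle 5: W1.I3
cycle 6: idle
cycle 7: idle
cycle 8: W0.I2

Answer: 9 cycles, utilization 7/9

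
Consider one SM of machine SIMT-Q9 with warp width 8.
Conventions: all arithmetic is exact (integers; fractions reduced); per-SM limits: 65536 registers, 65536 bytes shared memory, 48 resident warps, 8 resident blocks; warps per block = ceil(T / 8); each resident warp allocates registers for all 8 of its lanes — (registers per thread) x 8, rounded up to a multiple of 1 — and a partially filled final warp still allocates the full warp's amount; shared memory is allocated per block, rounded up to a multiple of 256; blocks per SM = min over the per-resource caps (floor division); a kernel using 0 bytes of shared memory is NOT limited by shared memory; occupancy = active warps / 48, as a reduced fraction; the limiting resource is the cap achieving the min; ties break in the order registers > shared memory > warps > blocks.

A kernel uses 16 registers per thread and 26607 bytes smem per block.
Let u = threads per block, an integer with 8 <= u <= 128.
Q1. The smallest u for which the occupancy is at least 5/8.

Answer: u = 113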